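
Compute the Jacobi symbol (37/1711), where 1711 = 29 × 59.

1

Reciprocity: 37 ≡ 1 and 1711 ≡ 3 (mod 4), so (37/1711) = +(1711/37).
Reduce top mod 37: now compute (9/37).
Reciprocity: 9 ≡ 1 and 37 ≡ 1 (mod 4), so (9/37) = +(37/9).
Reduce top mod 9: now compute (1/9).
Reached (1/9) = 1. Collecting the sign flips along the way, the symbol is +1.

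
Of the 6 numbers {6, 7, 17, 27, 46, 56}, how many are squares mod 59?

(6/59) = -1 → non-residue.
(7/59) = +1 → QR.
(17/59) = +1 → QR.
(27/59) = +1 → QR.
(46/59) = +1 → QR.
(56/59) = -1 → non-residue.
Total quadratic residues among the 6: 4.

4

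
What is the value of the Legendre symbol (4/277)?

1

Pull out 2^2: since 277 ≡ 5 (mod 8), (2/277) = -1, so (2/277)^2 = +1.
Reached (1/277) = 1. Collecting the sign flips along the way, the symbol is +1.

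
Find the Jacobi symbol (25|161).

1

Reciprocity: 25 ≡ 1 and 161 ≡ 1 (mod 4), so (25/161) = +(161/25).
Reduce top mod 25: now compute (11/25).
Reciprocity: 11 ≡ 3 and 25 ≡ 1 (mod 4), so (11/25) = +(25/11).
Reduce top mod 11: now compute (3/11).
Reciprocity: 3 ≡ 3 and 11 ≡ 3 (mod 4), so (3/11) = −(11/3).
Reduce top mod 3: now compute (2/3).
Pull out 2: since 3 ≡ 3 (mod 8), (2/3) = -1.
Reached (1/3) = 1. Collecting the sign flips along the way, the symbol is +1.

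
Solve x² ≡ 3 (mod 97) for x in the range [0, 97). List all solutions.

97 ≡ 1 (mod 4), so we find a root by search.
Trying successive values, 10² = 100 ≡ 3 (mod 97). The other root is 97 − 10 = 87.

10, 87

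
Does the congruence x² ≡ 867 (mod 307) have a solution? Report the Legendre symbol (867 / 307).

-1

First reduce: 867 ≡ 253 (mod 307).
Reciprocity: 253 ≡ 1 and 307 ≡ 3 (mod 4), so (253/307) = +(307/253).
Reduce top mod 253: now compute (54/253).
Pull out 2: since 253 ≡ 5 (mod 8), (2/253) = -1.
Reciprocity: 27 ≡ 3 and 253 ≡ 1 (mod 4), so (27/253) = +(253/27).
Reduce top mod 27: now compute (10/27).
Pull out 2: since 27 ≡ 3 (mod 8), (2/27) = -1.
Reciprocity: 5 ≡ 1 and 27 ≡ 3 (mod 4), so (5/27) = +(27/5).
Reduce top mod 5: now compute (2/5).
Pull out 2: since 5 ≡ 5 (mod 8), (2/5) = -1.
Reached (1/5) = 1. Collecting the sign flips along the way, the symbol is -1.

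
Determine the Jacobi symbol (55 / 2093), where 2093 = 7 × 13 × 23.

Reciprocity: 55 ≡ 3 and 2093 ≡ 1 (mod 4), so (55/2093) = +(2093/55).
Reduce top mod 55: now compute (3/55).
Reciprocity: 3 ≡ 3 and 55 ≡ 3 (mod 4), so (3/55) = −(55/3).
Reduce top mod 3: now compute (1/3).
Reached (1/3) = 1. Collecting the sign flips along the way, the symbol is -1.

-1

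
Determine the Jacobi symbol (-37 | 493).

First reduce: -37 ≡ 456 (mod 493).
Pull out 2^3: since 493 ≡ 5 (mod 8), (2/493) = -1, so (2/493)^3 = -1.
Reciprocity: 57 ≡ 1 and 493 ≡ 1 (mod 4), so (57/493) = +(493/57).
Reduce top mod 57: now compute (37/57).
Reciprocity: 37 ≡ 1 and 57 ≡ 1 (mod 4), so (37/57) = +(57/37).
Reduce top mod 37: now compute (20/37).
Pull out 2^2: since 37 ≡ 5 (mod 8), (2/37) = -1, so (2/37)^2 = +1.
Reciprocity: 5 ≡ 1 and 37 ≡ 1 (mod 4), so (5/37) = +(37/5).
Reduce top mod 5: now compute (2/5).
Pull out 2: since 5 ≡ 5 (mod 8), (2/5) = -1.
Reached (1/5) = 1. Collecting the sign flips along the way, the symbol is +1.

1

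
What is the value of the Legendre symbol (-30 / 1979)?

First reduce: -30 ≡ 1949 (mod 1979).
Reciprocity: 1949 ≡ 1 and 1979 ≡ 3 (mod 4), so (1949/1979) = +(1979/1949).
Reduce top mod 1949: now compute (30/1949).
Pull out 2: since 1949 ≡ 5 (mod 8), (2/1949) = -1.
Reciprocity: 15 ≡ 3 and 1949 ≡ 1 (mod 4), so (15/1949) = +(1949/15).
Reduce top mod 15: now compute (14/15).
Pull out 2: since 15 ≡ 7 (mod 8), (2/15) = +1.
Reciprocity: 7 ≡ 3 and 15 ≡ 3 (mod 4), so (7/15) = −(15/7).
Reduce top mod 7: now compute (1/7).
Reached (1/7) = 1. Collecting the sign flips along the way, the symbol is +1.

1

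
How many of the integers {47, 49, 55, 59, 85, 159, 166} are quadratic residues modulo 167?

3

(47/167) = +1 → QR.
(49/167) = +1 → QR.
(55/167) = -1 → non-residue.
(59/167) = -1 → non-residue.
(85/167) = +1 → QR.
(159/167) = -1 → non-residue.
(166/167) = -1 → non-residue.
Total quadratic residues among the 7: 3.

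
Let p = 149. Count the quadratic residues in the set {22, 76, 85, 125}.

(22/149) = +1 → QR.
(76/149) = +1 → QR.
(85/149) = +1 → QR.
(125/149) = +1 → QR.
Total quadratic residues among the 4: 4.

4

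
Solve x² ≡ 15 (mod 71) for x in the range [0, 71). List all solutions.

21, 50

Since 71 ≡ 3 (mod 4), a square root of 15 is 15^((71+1)/4) = 15^18 mod 71.
Repeated squaring: 15^2≡12, 15^4≡2, 15^8≡4, 15^16≡16 (mod 71).
15^18 = 15^(16+2) ≡ 50 (mod 71).
Check: 50² = 2500 ≡ 15 (mod 71). The two roots are 21 and 50.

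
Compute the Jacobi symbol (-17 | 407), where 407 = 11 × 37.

-1

First reduce: -17 ≡ 390 (mod 407).
Pull out 2: since 407 ≡ 7 (mod 8), (2/407) = +1.
Reciprocity: 195 ≡ 3 and 407 ≡ 3 (mod 4), so (195/407) = −(407/195).
Reduce top mod 195: now compute (17/195).
Reciprocity: 17 ≡ 1 and 195 ≡ 3 (mod 4), so (17/195) = +(195/17).
Reduce top mod 17: now compute (8/17).
Pull out 2^3: since 17 ≡ 1 (mod 8), (2/17) = +1, so (2/17)^3 = +1.
Reached (1/17) = 1. Collecting the sign flips along the way, the symbol is -1.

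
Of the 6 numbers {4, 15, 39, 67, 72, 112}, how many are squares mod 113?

4

(4/113) = +1 → QR.
(15/113) = +1 → QR.
(39/113) = -1 → non-residue.
(67/113) = -1 → non-residue.
(72/113) = +1 → QR.
(112/113) = +1 → QR.
Total quadratic residues among the 6: 4.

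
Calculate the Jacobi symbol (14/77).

0

Pull out 2: since 77 ≡ 5 (mod 8), (2/77) = -1.
Reciprocity: 7 ≡ 3 and 77 ≡ 1 (mod 4), so (7/77) = +(77/7).
Reduce top mod 7: now compute (0/7).
Top reduces to 0: gcd > 1, so the symbol is 0.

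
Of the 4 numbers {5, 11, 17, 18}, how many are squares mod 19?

3

(5/19) = +1 → QR.
(11/19) = +1 → QR.
(17/19) = +1 → QR.
(18/19) = -1 → non-residue.
Total quadratic residues among the 4: 3.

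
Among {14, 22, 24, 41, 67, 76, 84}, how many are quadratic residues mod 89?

3

(14/89) = -1 → non-residue.
(22/89) = +1 → QR.
(24/89) = -1 → non-residue.
(41/89) = -1 → non-residue.
(67/89) = +1 → QR.
(76/89) = -1 → non-residue.
(84/89) = +1 → QR.
Total quadratic residues among the 7: 3.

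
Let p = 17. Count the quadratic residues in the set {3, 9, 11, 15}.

2

(3/17) = -1 → non-residue.
(9/17) = +1 → QR.
(11/17) = -1 → non-residue.
(15/17) = +1 → QR.
Total quadratic residues among the 4: 2.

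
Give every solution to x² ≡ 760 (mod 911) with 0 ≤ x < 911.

278, 633

Since 911 ≡ 3 (mod 4), a square root of 760 is 760^((911+1)/4) = 760^228 mod 911.
Repeated squaring: 760^2≡26, 760^4≡676, 760^8≡565, 760^16≡375, 760^32≡331, 760^64≡241, 760^128≡688 (mod 911).
760^228 = 760^(128+64+32+4) ≡ 633 (mod 911).
Check: 633² = 400689 ≡ 760 (mod 911). The two roots are 278 and 633.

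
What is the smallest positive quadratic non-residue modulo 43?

(2/43) = −1, so 2 is the smallest positive non-residue mod 43.

2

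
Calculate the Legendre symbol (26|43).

-1

Euler's criterion: (26/43) ≡ 26^21 (mod 43).
26^2 ≡ 31 (mod 43)
26^4 ≡ 15 (mod 43)
26^8 ≡ 10 (mod 43)
26^16 ≡ 14 (mod 43)
26^21 = 26^(16+4+1) ≡ 42 (mod 43).
Result is 42 ≡ −1, so (26/43) = −1.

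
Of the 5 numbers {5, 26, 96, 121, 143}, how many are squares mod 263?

(5/263) = -1 → non-residue.
(26/263) = +1 → QR.
(96/263) = +1 → QR.
(121/263) = +1 → QR.
(143/263) = +1 → QR.
Total quadratic residues among the 5: 4.

4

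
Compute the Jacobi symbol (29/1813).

Reciprocity: 29 ≡ 1 and 1813 ≡ 1 (mod 4), so (29/1813) = +(1813/29).
Reduce top mod 29: now compute (15/29).
Reciprocity: 15 ≡ 3 and 29 ≡ 1 (mod 4), so (15/29) = +(29/15).
Reduce top mod 15: now compute (14/15).
Pull out 2: since 15 ≡ 7 (mod 8), (2/15) = +1.
Reciprocity: 7 ≡ 3 and 15 ≡ 3 (mod 4), so (7/15) = −(15/7).
Reduce top mod 7: now compute (1/7).
Reached (1/7) = 1. Collecting the sign flips along the way, the symbol is -1.

-1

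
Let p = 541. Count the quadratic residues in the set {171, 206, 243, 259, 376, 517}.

(171/541) = +1 → QR.
(206/541) = -1 → non-residue.
(243/541) = +1 → QR.
(259/541) = -1 → non-residue.
(376/541) = -1 → non-residue.
(517/541) = -1 → non-residue.
Total quadratic residues among the 6: 2.

2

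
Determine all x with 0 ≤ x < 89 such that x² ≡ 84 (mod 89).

23, 66

89 ≡ 1 (mod 4), so we find a root by search.
Trying successive values, 23² = 529 ≡ 84 (mod 89). The other root is 89 − 23 = 66.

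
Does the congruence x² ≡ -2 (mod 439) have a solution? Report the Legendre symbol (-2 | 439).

Euler's criterion: (-2/439) ≡ 437^219 (mod 439).
437^2 ≡ 4 (mod 439)
437^4 ≡ 16 (mod 439)
437^8 ≡ 256 (mod 439)
437^16 ≡ 125 (mod 439)
437^32 ≡ 260 (mod 439)
437^64 ≡ 433 (mod 439)
437^128 ≡ 36 (mod 439)
437^219 = 437^(128+64+16+8+2+1) ≡ 438 (mod 439).
Result is 438 ≡ −1, so (-2/439) = −1.

-1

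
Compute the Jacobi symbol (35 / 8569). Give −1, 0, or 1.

Reciprocity: 35 ≡ 3 and 8569 ≡ 1 (mod 4), so (35/8569) = +(8569/35).
Reduce top mod 35: now compute (29/35).
Reciprocity: 29 ≡ 1 and 35 ≡ 3 (mod 4), so (29/35) = +(35/29).
Reduce top mod 29: now compute (6/29).
Pull out 2: since 29 ≡ 5 (mod 8), (2/29) = -1.
Reciprocity: 3 ≡ 3 and 29 ≡ 1 (mod 4), so (3/29) = +(29/3).
Reduce top mod 3: now compute (2/3).
Pull out 2: since 3 ≡ 3 (mod 8), (2/3) = -1.
Reached (1/3) = 1. Collecting the sign flips along the way, the symbol is +1.

1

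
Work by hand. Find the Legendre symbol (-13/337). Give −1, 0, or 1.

Euler's criterion: (-13/337) ≡ 324^168 (mod 337).
324^2 ≡ 169 (mod 337)
324^4 ≡ 253 (mod 337)
324^8 ≡ 316 (mod 337)
324^16 ≡ 104 (mod 337)
324^32 ≡ 32 (mod 337)
324^64 ≡ 13 (mod 337)
324^128 ≡ 169 (mod 337)
324^168 = 324^(128+32+8) ≡ 1 (mod 337).
Result is 1, so (-13/337) = 1.

1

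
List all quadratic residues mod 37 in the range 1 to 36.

1, 3, 4, 7, 9, 10, 11, 12, 16, 21, 25, 26, 27, 28, 30, 33, 34, 36

Square k = 1,…,18 (k and 37−k give the same square):
1²=1, 2²=4, 3²=9, 4²=16, 5²=25, 6²=36, 7²≡12, 8²≡27, 9²≡7, 10²≡26, 11²≡10, 12²≡33, 13²≡21, 14²≡11, 15²≡3, 16²≡34, 17²≡30, 18²≡28 (mod 37).
So the quadratic residues mod 37 are {1, 3, 4, 7, 9, 10, 11, 12, 16, 21, 25, 26, 27, 28, 30, 33, 34, 36}.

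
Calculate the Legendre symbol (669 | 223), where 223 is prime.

First reduce: 669 ≡ 0 (mod 223).
Top reduces to 0: gcd > 1, so the symbol is 0.

0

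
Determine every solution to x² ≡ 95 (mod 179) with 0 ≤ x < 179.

Since 179 ≡ 3 (mod 4), a square root of 95 is 95^((179+1)/4) = 95^45 mod 179.
Repeated squaring: 95^2≡75, 95^4≡76, 95^8≡48, 95^16≡156, 95^32≡171 (mod 179).
95^45 = 95^(32+8+4+1) ≡ 51 (mod 179).
Check: 51² = 2601 ≡ 95 (mod 179). The two roots are 51 and 128.

51, 128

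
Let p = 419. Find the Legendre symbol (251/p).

Euler's criterion: (251/419) ≡ 251^209 (mod 419).
251^2 ≡ 151 (mod 419)
251^4 ≡ 175 (mod 419)
251^8 ≡ 38 (mod 419)
251^16 ≡ 187 (mod 419)
251^32 ≡ 192 (mod 419)
251^64 ≡ 411 (mod 419)
251^128 ≡ 64 (mod 419)
251^209 = 251^(128+64+16+1) ≡ 1 (mod 419).
Result is 1, so (251/419) = 1.

1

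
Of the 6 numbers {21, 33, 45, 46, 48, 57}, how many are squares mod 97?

(21/97) = -1 → non-residue.
(33/97) = +1 → QR.
(45/97) = -1 → non-residue.
(46/97) = -1 → non-residue.
(48/97) = +1 → QR.
(57/97) = -1 → non-residue.
Total quadratic residues among the 6: 2.

2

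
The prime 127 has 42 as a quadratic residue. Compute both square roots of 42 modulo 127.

13, 114

Since 127 ≡ 3 (mod 4), a square root of 42 is 42^((127+1)/4) = 42^32 mod 127.
Repeated squaring: 42^2≡113, 42^4≡69, 42^8≡62, 42^16≡34, 42^32≡13 (mod 127).
42^32 = 42^(32) ≡ 13 (mod 127).
Check: 13² = 169 ≡ 42 (mod 127). The two roots are 13 and 114.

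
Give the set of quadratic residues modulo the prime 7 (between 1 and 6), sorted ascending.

1 2 4

Square k = 1,…,3 (k and 7−k give the same square):
1²=1, 2²=4, 3²≡2 (mod 7).
So the quadratic residues mod 7 are {1, 2, 4}.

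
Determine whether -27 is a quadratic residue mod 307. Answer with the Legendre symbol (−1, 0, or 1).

First reduce: -27 ≡ 280 (mod 307).
Pull out 2^3: since 307 ≡ 3 (mod 8), (2/307) = -1, so (2/307)^3 = -1.
Reciprocity: 35 ≡ 3 and 307 ≡ 3 (mod 4), so (35/307) = −(307/35).
Reduce top mod 35: now compute (27/35).
Reciprocity: 27 ≡ 3 and 35 ≡ 3 (mod 4), so (27/35) = −(35/27).
Reduce top mod 27: now compute (8/27).
Pull out 2^3: since 27 ≡ 3 (mod 8), (2/27) = -1, so (2/27)^3 = -1.
Reached (1/27) = 1. Collecting the sign flips along the way, the symbol is +1.

1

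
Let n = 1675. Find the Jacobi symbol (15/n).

Reciprocity: 15 ≡ 3 and 1675 ≡ 3 (mod 4), so (15/1675) = −(1675/15).
Reduce top mod 15: now compute (10/15).
Pull out 2: since 15 ≡ 7 (mod 8), (2/15) = +1.
Reciprocity: 5 ≡ 1 and 15 ≡ 3 (mod 4), so (5/15) = +(15/5).
Reduce top mod 5: now compute (0/5).
Top reduces to 0: gcd > 1, so the symbol is 0.

0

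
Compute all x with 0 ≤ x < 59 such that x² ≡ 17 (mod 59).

Since 59 ≡ 3 (mod 4), a square root of 17 is 17^((59+1)/4) = 17^15 mod 59.
Repeated squaring: 17^2≡53, 17^4≡36, 17^8≡57 (mod 59).
17^15 = 17^(8+4+2+1) ≡ 28 (mod 59).
Check: 28² = 784 ≡ 17 (mod 59). The two roots are 28 and 31.

28, 31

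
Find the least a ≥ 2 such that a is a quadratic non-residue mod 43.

2

(2/43) = −1, so 2 is the smallest positive non-residue mod 43.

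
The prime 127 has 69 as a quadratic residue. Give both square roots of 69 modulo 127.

Since 127 ≡ 3 (mod 4), a square root of 69 is 69^((127+1)/4) = 69^32 mod 127.
Repeated squaring: 69^2≡62, 69^4≡34, 69^8≡13, 69^16≡42, 69^32≡113 (mod 127).
69^32 = 69^(32) ≡ 113 (mod 127).
Check: 113² = 12769 ≡ 69 (mod 127). The two roots are 14 and 113.

14, 113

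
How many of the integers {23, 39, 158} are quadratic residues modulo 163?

(23/163) = -1 → non-residue.
(39/163) = +1 → QR.
(158/163) = +1 → QR.
Total quadratic residues among the 3: 2.

2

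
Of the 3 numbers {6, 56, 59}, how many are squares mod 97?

1

(6/97) = +1 → QR.
(56/97) = -1 → non-residue.
(59/97) = -1 → non-residue.
Total quadratic residues among the 3: 1.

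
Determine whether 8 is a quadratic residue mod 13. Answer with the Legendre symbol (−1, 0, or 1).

-1

Euler's criterion: (8/13) ≡ 8^6 (mod 13).
8^2 ≡ 12 (mod 13)
8^4 ≡ 1 (mod 13)
8^6 = 8^(4+2) ≡ 12 (mod 13).
Result is 12 ≡ −1, so (8/13) = −1.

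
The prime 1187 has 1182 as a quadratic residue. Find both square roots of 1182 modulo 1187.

Since 1187 ≡ 3 (mod 4), a square root of 1182 is 1182^((1187+1)/4) = 1182^297 mod 1187.
Repeated squaring: 1182^2≡25, 1182^4≡625, 1182^8≡102, 1182^16≡908, 1182^32≡686, 1182^64≡544, 1182^128≡373, 1182^256≡250 (mod 1187).
1182^297 = 1182^(256+32+8+1) ≡ 282 (mod 1187).
Check: 282² = 79524 ≡ 1182 (mod 1187). The two roots are 282 and 905.

282, 905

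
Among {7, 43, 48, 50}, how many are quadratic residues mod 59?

2

(7/59) = +1 → QR.
(43/59) = -1 → non-residue.
(48/59) = +1 → QR.
(50/59) = -1 → non-residue.
Total quadratic residues among the 4: 2.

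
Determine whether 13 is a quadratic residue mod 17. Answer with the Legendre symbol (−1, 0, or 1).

1

Reciprocity: 13 ≡ 1 and 17 ≡ 1 (mod 4), so (13/17) = +(17/13).
Reduce top mod 13: now compute (4/13).
Pull out 2^2: since 13 ≡ 5 (mod 8), (2/13) = -1, so (2/13)^2 = +1.
Reached (1/13) = 1. Collecting the sign flips along the way, the symbol is +1.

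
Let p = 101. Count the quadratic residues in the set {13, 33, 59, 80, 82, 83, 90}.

4

(13/101) = +1 → QR.
(33/101) = +1 → QR.
(59/101) = -1 → non-residue.
(80/101) = +1 → QR.
(82/101) = +1 → QR.
(83/101) = -1 → non-residue.
(90/101) = -1 → non-residue.
Total quadratic residues among the 7: 4.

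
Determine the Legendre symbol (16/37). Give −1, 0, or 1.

Pull out 2^4: since 37 ≡ 5 (mod 8), (2/37) = -1, so (2/37)^4 = +1.
Reached (1/37) = 1. Collecting the sign flips along the way, the symbol is +1.

1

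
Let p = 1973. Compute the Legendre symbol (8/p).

-1

Pull out 2^3: since 1973 ≡ 5 (mod 8), (2/1973) = -1, so (2/1973)^3 = -1.
Reached (1/1973) = 1. Collecting the sign flips along the way, the symbol is -1.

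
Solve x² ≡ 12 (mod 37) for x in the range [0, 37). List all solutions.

37 ≡ 1 (mod 4), so we find a root by search.
Trying successive values, 7² = 49 ≡ 12 (mod 37). The other root is 37 − 7 = 30.

7, 30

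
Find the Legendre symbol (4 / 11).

1

Pull out 2^2: since 11 ≡ 3 (mod 8), (2/11) = -1, so (2/11)^2 = +1.
Reached (1/11) = 1. Collecting the sign flips along the way, the symbol is +1.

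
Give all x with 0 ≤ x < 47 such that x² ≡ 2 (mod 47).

Since 47 ≡ 3 (mod 4), a square root of 2 is 2^((47+1)/4) = 2^12 mod 47.
Repeated squaring: 2^2≡4, 2^4≡16, 2^8≡21 (mod 47).
2^12 = 2^(8+4) ≡ 7 (mod 47).
Check: 7² = 49 ≡ 2 (mod 47). The two roots are 7 and 40.

7, 40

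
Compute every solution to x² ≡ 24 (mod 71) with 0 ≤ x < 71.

33, 38

Since 71 ≡ 3 (mod 4), a square root of 24 is 24^((71+1)/4) = 24^18 mod 71.
Repeated squaring: 24^2≡8, 24^4≡64, 24^8≡49, 24^16≡58 (mod 71).
24^18 = 24^(16+2) ≡ 38 (mod 71).
Check: 38² = 1444 ≡ 24 (mod 71). The two roots are 33 and 38.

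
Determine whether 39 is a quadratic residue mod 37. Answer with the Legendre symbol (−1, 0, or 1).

-1

First reduce: 39 ≡ 2 (mod 37).
Pull out 2: since 37 ≡ 5 (mod 8), (2/37) = -1.
Reached (1/37) = 1. Collecting the sign flips along the way, the symbol is -1.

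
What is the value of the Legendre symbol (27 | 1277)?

-1

Reciprocity: 27 ≡ 3 and 1277 ≡ 1 (mod 4), so (27/1277) = +(1277/27).
Reduce top mod 27: now compute (8/27).
Pull out 2^3: since 27 ≡ 3 (mod 8), (2/27) = -1, so (2/27)^3 = -1.
Reached (1/27) = 1. Collecting the sign flips along the way, the symbol is -1.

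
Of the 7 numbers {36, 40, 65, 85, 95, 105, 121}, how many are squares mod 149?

(36/149) = +1 → QR.
(40/149) = -1 → non-residue.
(65/149) = -1 → non-residue.
(85/149) = +1 → QR.
(95/149) = +1 → QR.
(105/149) = -1 → non-residue.
(121/149) = +1 → QR.
Total quadratic residues among the 7: 4.

4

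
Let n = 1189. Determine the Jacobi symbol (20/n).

Pull out 2^2: since 1189 ≡ 5 (mod 8), (2/1189) = -1, so (2/1189)^2 = +1.
Reciprocity: 5 ≡ 1 and 1189 ≡ 1 (mod 4), so (5/1189) = +(1189/5).
Reduce top mod 5: now compute (4/5).
Pull out 2^2: since 5 ≡ 5 (mod 8), (2/5) = -1, so (2/5)^2 = +1.
Reached (1/5) = 1. Collecting the sign flips along the way, the symbol is +1.

1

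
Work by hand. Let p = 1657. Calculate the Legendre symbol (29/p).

Reciprocity: 29 ≡ 1 and 1657 ≡ 1 (mod 4), so (29/1657) = +(1657/29).
Reduce top mod 29: now compute (4/29).
Pull out 2^2: since 29 ≡ 5 (mod 8), (2/29) = -1, so (2/29)^2 = +1.
Reached (1/29) = 1. Collecting the sign flips along the way, the symbol is +1.

1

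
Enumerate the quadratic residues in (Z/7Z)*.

1, 2, 4

Square k = 1,…,3 (k and 7−k give the same square):
1²=1, 2²=4, 3²≡2 (mod 7).
So the quadratic residues mod 7 are {1, 2, 4}.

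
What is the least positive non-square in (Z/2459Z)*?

2

(2/2459) = −1, so 2 is the smallest positive non-residue mod 2459.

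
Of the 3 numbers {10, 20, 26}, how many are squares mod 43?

(10/43) = +1 → QR.
(20/43) = -1 → non-residue.
(26/43) = -1 → non-residue.
Total quadratic residues among the 3: 1.

1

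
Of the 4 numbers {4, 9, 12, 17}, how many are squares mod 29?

(4/29) = +1 → QR.
(9/29) = +1 → QR.
(12/29) = -1 → non-residue.
(17/29) = -1 → non-residue.
Total quadratic residues among the 4: 2.

2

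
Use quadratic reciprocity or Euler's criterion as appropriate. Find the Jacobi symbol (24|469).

Pull out 2^3: since 469 ≡ 5 (mod 8), (2/469) = -1, so (2/469)^3 = -1.
Reciprocity: 3 ≡ 3 and 469 ≡ 1 (mod 4), so (3/469) = +(469/3).
Reduce top mod 3: now compute (1/3).
Reached (1/3) = 1. Collecting the sign flips along the way, the symbol is -1.

-1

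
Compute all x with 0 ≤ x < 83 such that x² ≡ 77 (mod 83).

34, 49

Since 83 ≡ 3 (mod 4), a square root of 77 is 77^((83+1)/4) = 77^21 mod 83.
Repeated squaring: 77^2≡36, 77^4≡51, 77^8≡28, 77^16≡37 (mod 83).
77^21 = 77^(16+4+1) ≡ 49 (mod 83).
Check: 49² = 2401 ≡ 77 (mod 83). The two roots are 34 and 49.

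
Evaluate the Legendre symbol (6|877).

Pull out 2: since 877 ≡ 5 (mod 8), (2/877) = -1.
Reciprocity: 3 ≡ 3 and 877 ≡ 1 (mod 4), so (3/877) = +(877/3).
Reduce top mod 3: now compute (1/3).
Reached (1/3) = 1. Collecting the sign flips along the way, the symbol is -1.

-1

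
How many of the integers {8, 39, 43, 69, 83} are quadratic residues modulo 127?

(8/127) = +1 → QR.
(39/127) = -1 → non-residue.
(43/127) = -1 → non-residue.
(69/127) = +1 → QR.
(83/127) = -1 → non-residue.
Total quadratic residues among the 5: 2.

2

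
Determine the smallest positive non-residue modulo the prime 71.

(2/71) = +1, so 2 is a residue.
(3/71) = +1, so 3 is a residue.
(4/71) = +1, so 4 is a residue.
(5/71) = +1, so 5 is a residue.
(6/71) = +1, so 6 is a residue.
(7/71) = −1, so 7 is the smallest positive non-residue mod 71.

7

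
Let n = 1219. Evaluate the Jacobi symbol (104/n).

-1

Pull out 2^3: since 1219 ≡ 3 (mod 8), (2/1219) = -1, so (2/1219)^3 = -1.
Reciprocity: 13 ≡ 1 and 1219 ≡ 3 (mod 4), so (13/1219) = +(1219/13).
Reduce top mod 13: now compute (10/13).
Pull out 2: since 13 ≡ 5 (mod 8), (2/13) = -1.
Reciprocity: 5 ≡ 1 and 13 ≡ 1 (mod 4), so (5/13) = +(13/5).
Reduce top mod 5: now compute (3/5).
Reciprocity: 3 ≡ 3 and 5 ≡ 1 (mod 4), so (3/5) = +(5/3).
Reduce top mod 3: now compute (2/3).
Pull out 2: since 3 ≡ 3 (mod 8), (2/3) = -1.
Reached (1/3) = 1. Collecting the sign flips along the way, the symbol is -1.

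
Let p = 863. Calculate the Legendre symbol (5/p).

Euler's criterion: (5/863) ≡ 5^431 (mod 863).
5^2 ≡ 25 (mod 863)
5^4 ≡ 625 (mod 863)
5^8 ≡ 549 (mod 863)
5^16 ≡ 214 (mod 863)
5^32 ≡ 57 (mod 863)
5^64 ≡ 660 (mod 863)
5^128 ≡ 648 (mod 863)
5^256 ≡ 486 (mod 863)
5^431 = 5^(256+128+32+8+4+2+1) ≡ 862 (mod 863).
Result is 862 ≡ −1, so (5/863) = −1.

-1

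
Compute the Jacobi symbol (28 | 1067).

1

Pull out 2^2: since 1067 ≡ 3 (mod 8), (2/1067) = -1, so (2/1067)^2 = +1.
Reciprocity: 7 ≡ 3 and 1067 ≡ 3 (mod 4), so (7/1067) = −(1067/7).
Reduce top mod 7: now compute (3/7).
Reciprocity: 3 ≡ 3 and 7 ≡ 3 (mod 4), so (3/7) = −(7/3).
Reduce top mod 3: now compute (1/3).
Reached (1/3) = 1. Collecting the sign flips along the way, the symbol is +1.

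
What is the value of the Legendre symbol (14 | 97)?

-1

Pull out 2: since 97 ≡ 1 (mod 8), (2/97) = +1.
Reciprocity: 7 ≡ 3 and 97 ≡ 1 (mod 4), so (7/97) = +(97/7).
Reduce top mod 7: now compute (6/7).
Pull out 2: since 7 ≡ 7 (mod 8), (2/7) = +1.
Reciprocity: 3 ≡ 3 and 7 ≡ 3 (mod 4), so (3/7) = −(7/3).
Reduce top mod 3: now compute (1/3).
Reached (1/3) = 1. Collecting the sign flips along the way, the symbol is -1.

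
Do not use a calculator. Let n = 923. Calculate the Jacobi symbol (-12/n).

-1

First reduce: -12 ≡ 911 (mod 923).
Reciprocity: 911 ≡ 3 and 923 ≡ 3 (mod 4), so (911/923) = −(923/911).
Reduce top mod 911: now compute (12/911).
Pull out 2^2: since 911 ≡ 7 (mod 8), (2/911) = +1, so (2/911)^2 = +1.
Reciprocity: 3 ≡ 3 and 911 ≡ 3 (mod 4), so (3/911) = −(911/3).
Reduce top mod 3: now compute (2/3).
Pull out 2: since 3 ≡ 3 (mod 8), (2/3) = -1.
Reached (1/3) = 1. Collecting the sign flips along the way, the symbol is -1.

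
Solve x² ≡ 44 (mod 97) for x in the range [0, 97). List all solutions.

23, 74

97 ≡ 1 (mod 4), so we find a root by search.
Trying successive values, 23² = 529 ≡ 44 (mod 97). The other root is 97 − 23 = 74.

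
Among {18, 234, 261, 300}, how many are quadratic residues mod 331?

1

(18/331) = -1 → non-residue.
(234/331) = +1 → QR.
(261/331) = -1 → non-residue.
(300/331) = -1 → non-residue.
Total quadratic residues among the 4: 1.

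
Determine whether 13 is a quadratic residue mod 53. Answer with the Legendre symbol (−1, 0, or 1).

1

Reciprocity: 13 ≡ 1 and 53 ≡ 1 (mod 4), so (13/53) = +(53/13).
Reduce top mod 13: now compute (1/13).
Reached (1/13) = 1. Collecting the sign flips along the way, the symbol is +1.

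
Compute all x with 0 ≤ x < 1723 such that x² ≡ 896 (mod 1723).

Since 1723 ≡ 3 (mod 4), a square root of 896 is 896^((1723+1)/4) = 896^431 mod 1723.
Repeated squaring: 896^2≡1621, 896^4≡66, 896^8≡910, 896^16≡1060, 896^32≡204, 896^64≡264, 896^128≡776, 896^256≡849 (mod 1723).
896^431 = 896^(256+128+32+8+4+2+1) ≡ 689 (mod 1723).
Check: 689² = 474721 ≡ 896 (mod 1723). The two roots are 689 and 1034.

689, 1034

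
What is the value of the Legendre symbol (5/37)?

-1

Reciprocity: 5 ≡ 1 and 37 ≡ 1 (mod 4), so (5/37) = +(37/5).
Reduce top mod 5: now compute (2/5).
Pull out 2: since 5 ≡ 5 (mod 8), (2/5) = -1.
Reached (1/5) = 1. Collecting the sign flips along the way, the symbol is -1.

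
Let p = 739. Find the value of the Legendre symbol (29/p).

Reciprocity: 29 ≡ 1 and 739 ≡ 3 (mod 4), so (29/739) = +(739/29).
Reduce top mod 29: now compute (14/29).
Pull out 2: since 29 ≡ 5 (mod 8), (2/29) = -1.
Reciprocity: 7 ≡ 3 and 29 ≡ 1 (mod 4), so (7/29) = +(29/7).
Reduce top mod 7: now compute (1/7).
Reached (1/7) = 1. Collecting the sign flips along the way, the symbol is -1.

-1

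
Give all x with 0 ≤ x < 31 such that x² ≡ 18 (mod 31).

7, 24

Since 31 ≡ 3 (mod 4), a square root of 18 is 18^((31+1)/4) = 18^8 mod 31.
Repeated squaring: 18^2≡14, 18^4≡10, 18^8≡7 (mod 31).
18^8 = 18^(8) ≡ 7 (mod 31).
Check: 7² = 49 ≡ 18 (mod 31). The two roots are 7 and 24.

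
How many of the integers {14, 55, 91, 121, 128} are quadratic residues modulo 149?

1

(14/149) = -1 → non-residue.
(55/149) = -1 → non-residue.
(91/149) = -1 → non-residue.
(121/149) = +1 → QR.
(128/149) = -1 → non-residue.
Total quadratic residues among the 5: 1.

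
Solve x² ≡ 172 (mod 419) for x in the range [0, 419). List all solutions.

Since 419 ≡ 3 (mod 4), a square root of 172 is 172^((419+1)/4) = 172^105 mod 419.
Repeated squaring: 172^2≡254, 172^4≡409, 172^8≡100, 172^16≡363, 172^32≡203, 172^64≡147 (mod 419).
172^105 = 172^(64+32+8+1) ≡ 256 (mod 419).
Check: 256² = 65536 ≡ 172 (mod 419). The two roots are 163 and 256.

163, 256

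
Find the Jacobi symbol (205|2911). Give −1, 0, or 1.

Reciprocity: 205 ≡ 1 and 2911 ≡ 3 (mod 4), so (205/2911) = +(2911/205).
Reduce top mod 205: now compute (41/205).
Reciprocity: 41 ≡ 1 and 205 ≡ 1 (mod 4), so (41/205) = +(205/41).
Reduce top mod 41: now compute (0/41).
Top reduces to 0: gcd > 1, so the symbol is 0.

0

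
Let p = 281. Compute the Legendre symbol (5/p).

Euler's criterion: (5/281) ≡ 5^140 (mod 281).
5^2 ≡ 25 (mod 281)
5^4 ≡ 63 (mod 281)
5^8 ≡ 35 (mod 281)
5^16 ≡ 101 (mod 281)
5^32 ≡ 85 (mod 281)
5^64 ≡ 200 (mod 281)
5^128 ≡ 98 (mod 281)
5^140 = 5^(128+8+4) ≡ 1 (mod 281).
Result is 1, so (5/281) = 1.

1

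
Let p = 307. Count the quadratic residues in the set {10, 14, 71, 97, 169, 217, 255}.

(10/307) = +1 → QR.
(14/307) = -1 → non-residue.
(71/307) = +1 → QR.
(97/307) = +1 → QR.
(169/307) = +1 → QR.
(217/307) = -1 → non-residue.
(255/307) = +1 → QR.
Total quadratic residues among the 7: 5.

5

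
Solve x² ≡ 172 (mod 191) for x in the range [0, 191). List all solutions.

73, 118

Since 191 ≡ 3 (mod 4), a square root of 172 is 172^((191+1)/4) = 172^48 mod 191.
Repeated squaring: 172^2≡170, 172^4≡59, 172^8≡43, 172^16≡130, 172^32≡92 (mod 191).
172^48 = 172^(32+16) ≡ 118 (mod 191).
Check: 118² = 13924 ≡ 172 (mod 191). The two roots are 73 and 118.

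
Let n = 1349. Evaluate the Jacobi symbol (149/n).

Reciprocity: 149 ≡ 1 and 1349 ≡ 1 (mod 4), so (149/1349) = +(1349/149).
Reduce top mod 149: now compute (8/149).
Pull out 2^3: since 149 ≡ 5 (mod 8), (2/149) = -1, so (2/149)^3 = -1.
Reached (1/149) = 1. Collecting the sign flips along the way, the symbol is -1.

-1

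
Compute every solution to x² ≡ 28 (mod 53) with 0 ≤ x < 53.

9, 44

53 ≡ 1 (mod 4), so we find a root by search.
Trying successive values, 9² = 81 ≡ 28 (mod 53). The other root is 53 − 9 = 44.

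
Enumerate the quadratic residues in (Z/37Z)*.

1 3 4 7 9 10 11 12 16 21 25 26 27 28 30 33 34 36

Square k = 1,…,18 (k and 37−k give the same square):
1²=1, 2²=4, 3²=9, 4²=16, 5²=25, 6²=36, 7²≡12, 8²≡27, 9²≡7, 10²≡26, 11²≡10, 12²≡33, 13²≡21, 14²≡11, 15²≡3, 16²≡34, 17²≡30, 18²≡28 (mod 37).
So the quadratic residues mod 37 are {1, 3, 4, 7, 9, 10, 11, 12, 16, 21, 25, 26, 27, 28, 30, 33, 34, 36}.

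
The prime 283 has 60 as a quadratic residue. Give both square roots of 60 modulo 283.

125, 158

Since 283 ≡ 3 (mod 4), a square root of 60 is 60^((283+1)/4) = 60^71 mod 283.
Repeated squaring: 60^2≡204, 60^4≡15, 60^8≡225, 60^16≡251, 60^32≡175, 60^64≡61 (mod 283).
60^71 = 60^(64+4+2+1) ≡ 158 (mod 283).
Check: 158² = 24964 ≡ 60 (mod 283). The two roots are 125 and 158.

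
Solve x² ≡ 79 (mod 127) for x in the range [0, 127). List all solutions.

29, 98

Since 127 ≡ 3 (mod 4), a square root of 79 is 79^((127+1)/4) = 79^32 mod 127.
Repeated squaring: 79^2≡18, 79^4≡70, 79^8≡74, 79^16≡15, 79^32≡98 (mod 127).
79^32 = 79^(32) ≡ 98 (mod 127).
Check: 98² = 9604 ≡ 79 (mod 127). The two roots are 29 and 98.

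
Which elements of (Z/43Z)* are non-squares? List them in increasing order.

2 3 5 7 8 12 18 19 20 22 26 27 28 29 30 32 33 34 37 39 42

Square k = 1,…,21 (k and 43−k give the same square):
1²=1, 2²=4, 3²=9, 4²=16, 5²=25, 6²=36, 7²≡6, 8²≡21, 9²≡38, 10²≡14, 11²≡35, 12²≡15, 13²≡40, 14²≡24, 15²≡10, 16²≡41, 17²≡31, 18²≡23, 19²≡17, 20²≡13, 21²≡11 (mod 43).
The residues are {1, 4, 6, 9, 10, 11, 13, 14, 15, 16, 17, 21, 23, 24, 25, 31, 35, 36, 38, 40, 41}; the non-residues are the remaining 21 nonzero classes.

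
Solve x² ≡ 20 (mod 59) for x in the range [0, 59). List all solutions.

Since 59 ≡ 3 (mod 4), a square root of 20 is 20^((59+1)/4) = 20^15 mod 59.
Repeated squaring: 20^2≡46, 20^4≡51, 20^8≡5 (mod 59).
20^15 = 20^(8+4+2+1) ≡ 16 (mod 59).
Check: 16² = 256 ≡ 20 (mod 59). The two roots are 16 and 43.

16, 43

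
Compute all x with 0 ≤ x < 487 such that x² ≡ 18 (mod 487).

214, 273

Since 487 ≡ 3 (mod 4), a square root of 18 is 18^((487+1)/4) = 18^122 mod 487.
Repeated squaring: 18^2≡324, 18^4≡271, 18^8≡391, 18^16≡450, 18^32≡395, 18^64≡185 (mod 487).
18^122 = 18^(64+32+16+8+2) ≡ 214 (mod 487).
Check: 214² = 45796 ≡ 18 (mod 487). The two roots are 214 and 273.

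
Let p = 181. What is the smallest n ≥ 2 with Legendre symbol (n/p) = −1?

2

(2/181) = −1, so 2 is the smallest positive non-residue mod 181.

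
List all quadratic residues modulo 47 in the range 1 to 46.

1,2,3,4,6,7,8,9,12,14,16,17,18,21,24,25,27,28,32,34,36,37,42

Square k = 1,…,23 (k and 47−k give the same square):
1²=1, 2²=4, 3²=9, 4²=16, 5²=25, 6²=36, 7²≡2, 8²≡17, 9²≡34, 10²≡6, 11²≡27, 12²≡3, 13²≡28, 14²≡8, 15²≡37, 16²≡21, 17²≡7, 18²≡42, 19²≡32, 20²≡24, 21²≡18, 22²≡14, 23²≡12 (mod 47).
So the quadratic residues mod 47 are {1, 2, 3, 4, 6, 7, 8, 9, 12, 14, 16, 17, 18, 21, 24, 25, 27, 28, 32, 34, 36, 37, 42}.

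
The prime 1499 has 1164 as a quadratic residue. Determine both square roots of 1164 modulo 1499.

Since 1499 ≡ 3 (mod 4), a square root of 1164 is 1164^((1499+1)/4) = 1164^375 mod 1499.
Repeated squaring: 1164^2≡1299, 1164^4≡1026, 1164^8≡378, 1164^16≡479, 1164^32≡94, 1164^64≡1341, 1164^128≡980, 1164^256≡1040 (mod 1499).
1164^375 = 1164^(256+64+32+16+4+2+1) ≡ 630 (mod 1499).
Check: 630² = 396900 ≡ 1164 (mod 1499). The two roots are 630 and 869.

630, 869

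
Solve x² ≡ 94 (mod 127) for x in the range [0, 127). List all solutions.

27, 100

Since 127 ≡ 3 (mod 4), a square root of 94 is 94^((127+1)/4) = 94^32 mod 127.
Repeated squaring: 94^2≡73, 94^4≡122, 94^8≡25, 94^16≡117, 94^32≡100 (mod 127).
94^32 = 94^(32) ≡ 100 (mod 127).
Check: 100² = 10000 ≡ 94 (mod 127). The two roots are 27 and 100.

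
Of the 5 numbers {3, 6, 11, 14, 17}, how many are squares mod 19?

(3/19) = -1 → non-residue.
(6/19) = +1 → QR.
(11/19) = +1 → QR.
(14/19) = -1 → non-residue.
(17/19) = +1 → QR.
Total quadratic residues among the 5: 3.

3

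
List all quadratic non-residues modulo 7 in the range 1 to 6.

3,5,6

Square k = 1,…,3 (k and 7−k give the same square):
1²=1, 2²=4, 3²≡2 (mod 7).
The residues are {1, 2, 4}; the non-residues are the remaining 3 nonzero classes.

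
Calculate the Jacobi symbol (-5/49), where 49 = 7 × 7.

First reduce: -5 ≡ 44 (mod 49).
Pull out 2^2: since 49 ≡ 1 (mod 8), (2/49) = +1, so (2/49)^2 = +1.
Reciprocity: 11 ≡ 3 and 49 ≡ 1 (mod 4), so (11/49) = +(49/11).
Reduce top mod 11: now compute (5/11).
Reciprocity: 5 ≡ 1 and 11 ≡ 3 (mod 4), so (5/11) = +(11/5).
Reduce top mod 5: now compute (1/5).
Reached (1/5) = 1. Collecting the sign flips along the way, the symbol is +1.

1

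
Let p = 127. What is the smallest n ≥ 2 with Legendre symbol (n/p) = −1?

(2/127) = +1, so 2 is a residue.
(3/127) = −1, so 3 is the smallest positive non-residue mod 127.

3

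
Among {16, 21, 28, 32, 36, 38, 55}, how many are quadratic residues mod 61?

(16/61) = +1 → QR.
(21/61) = -1 → non-residue.
(28/61) = -1 → non-residue.
(32/61) = -1 → non-residue.
(36/61) = +1 → QR.
(38/61) = -1 → non-residue.
(55/61) = -1 → non-residue.
Total quadratic residues among the 7: 2.

2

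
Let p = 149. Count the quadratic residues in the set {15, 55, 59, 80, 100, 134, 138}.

(15/149) = -1 → non-residue.
(55/149) = -1 → non-residue.
(59/149) = -1 → non-residue.
(80/149) = +1 → QR.
(100/149) = +1 → QR.
(134/149) = -1 → non-residue.
(138/149) = -1 → non-residue.
Total quadratic residues among the 7: 2.

2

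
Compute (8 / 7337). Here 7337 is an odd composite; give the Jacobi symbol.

1

Pull out 2^3: since 7337 ≡ 1 (mod 8), (2/7337) = +1, so (2/7337)^3 = +1.
Reached (1/7337) = 1. Collecting the sign flips along the way, the symbol is +1.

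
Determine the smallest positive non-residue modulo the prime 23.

(2/23) = +1, so 2 is a residue.
(3/23) = +1, so 3 is a residue.
(4/23) = +1, so 4 is a residue.
(5/23) = −1, so 5 is the smallest positive non-residue mod 23.

5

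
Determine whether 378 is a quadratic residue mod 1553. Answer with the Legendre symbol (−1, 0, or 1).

Pull out 2: since 1553 ≡ 1 (mod 8), (2/1553) = +1.
Reciprocity: 189 ≡ 1 and 1553 ≡ 1 (mod 4), so (189/1553) = +(1553/189).
Reduce top mod 189: now compute (41/189).
Reciprocity: 41 ≡ 1 and 189 ≡ 1 (mod 4), so (41/189) = +(189/41).
Reduce top mod 41: now compute (25/41).
Reciprocity: 25 ≡ 1 and 41 ≡ 1 (mod 4), so (25/41) = +(41/25).
Reduce top mod 25: now compute (16/25).
Pull out 2^4: since 25 ≡ 1 (mod 8), (2/25) = +1, so (2/25)^4 = +1.
Reached (1/25) = 1. Collecting the sign flips along the way, the symbol is +1.

1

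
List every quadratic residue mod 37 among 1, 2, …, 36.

1 3 4 7 9 10 11 12 16 21 25 26 27 28 30 33 34 36

Square k = 1,…,18 (k and 37−k give the same square):
1²=1, 2²=4, 3²=9, 4²=16, 5²=25, 6²=36, 7²≡12, 8²≡27, 9²≡7, 10²≡26, 11²≡10, 12²≡33, 13²≡21, 14²≡11, 15²≡3, 16²≡34, 17²≡30, 18²≡28 (mod 37).
So the quadratic residues mod 37 are {1, 3, 4, 7, 9, 10, 11, 12, 16, 21, 25, 26, 27, 28, 30, 33, 34, 36}.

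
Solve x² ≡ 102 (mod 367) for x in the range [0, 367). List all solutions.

Since 367 ≡ 3 (mod 4), a square root of 102 is 102^((367+1)/4) = 102^92 mod 367.
Repeated squaring: 102^2≡128, 102^4≡236, 102^8≡279, 102^16≡37, 102^32≡268, 102^64≡259 (mod 367).
102^92 = 102^(64+16+8+4) ≡ 319 (mod 367).
Check: 319² = 101761 ≡ 102 (mod 367). The two roots are 48 and 319.

48, 319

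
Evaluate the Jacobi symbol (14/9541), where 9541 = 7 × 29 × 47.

Pull out 2: since 9541 ≡ 5 (mod 8), (2/9541) = -1.
Reciprocity: 7 ≡ 3 and 9541 ≡ 1 (mod 4), so (7/9541) = +(9541/7).
Reduce top mod 7: now compute (0/7).
Top reduces to 0: gcd > 1, so the symbol is 0.

0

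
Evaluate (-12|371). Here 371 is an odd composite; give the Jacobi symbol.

-1

First reduce: -12 ≡ 359 (mod 371).
Reciprocity: 359 ≡ 3 and 371 ≡ 3 (mod 4), so (359/371) = −(371/359).
Reduce top mod 359: now compute (12/359).
Pull out 2^2: since 359 ≡ 7 (mod 8), (2/359) = +1, so (2/359)^2 = +1.
Reciprocity: 3 ≡ 3 and 359 ≡ 3 (mod 4), so (3/359) = −(359/3).
Reduce top mod 3: now compute (2/3).
Pull out 2: since 3 ≡ 3 (mod 8), (2/3) = -1.
Reached (1/3) = 1. Collecting the sign flips along the way, the symbol is -1.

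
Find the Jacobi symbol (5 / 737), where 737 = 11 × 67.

-1

Reciprocity: 5 ≡ 1 and 737 ≡ 1 (mod 4), so (5/737) = +(737/5).
Reduce top mod 5: now compute (2/5).
Pull out 2: since 5 ≡ 5 (mod 8), (2/5) = -1.
Reached (1/5) = 1. Collecting the sign flips along the way, the symbol is -1.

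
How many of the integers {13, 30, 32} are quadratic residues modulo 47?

(13/47) = -1 → non-residue.
(30/47) = -1 → non-residue.
(32/47) = +1 → QR.
Total quadratic residues among the 3: 1.

1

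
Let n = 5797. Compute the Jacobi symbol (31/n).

0

Reciprocity: 31 ≡ 3 and 5797 ≡ 1 (mod 4), so (31/5797) = +(5797/31).
Reduce top mod 31: now compute (0/31).
Top reduces to 0: gcd > 1, so the symbol is 0.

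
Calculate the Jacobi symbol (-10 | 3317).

First reduce: -10 ≡ 3307 (mod 3317).
Reciprocity: 3307 ≡ 3 and 3317 ≡ 1 (mod 4), so (3307/3317) = +(3317/3307).
Reduce top mod 3307: now compute (10/3307).
Pull out 2: since 3307 ≡ 3 (mod 8), (2/3307) = -1.
Reciprocity: 5 ≡ 1 and 3307 ≡ 3 (mod 4), so (5/3307) = +(3307/5).
Reduce top mod 5: now compute (2/5).
Pull out 2: since 5 ≡ 5 (mod 8), (2/5) = -1.
Reached (1/5) = 1. Collecting the sign flips along the way, the symbol is +1.

1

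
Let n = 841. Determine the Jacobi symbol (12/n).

Pull out 2^2: since 841 ≡ 1 (mod 8), (2/841) = +1, so (2/841)^2 = +1.
Reciprocity: 3 ≡ 3 and 841 ≡ 1 (mod 4), so (3/841) = +(841/3).
Reduce top mod 3: now compute (1/3).
Reached (1/3) = 1. Collecting the sign flips along the way, the symbol is +1.

1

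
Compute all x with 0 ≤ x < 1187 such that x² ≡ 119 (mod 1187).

Since 1187 ≡ 3 (mod 4), a square root of 119 is 119^((1187+1)/4) = 119^297 mod 1187.
Repeated squaring: 119^2≡1104, 119^4≡954, 119^8≡874, 119^16≡635, 119^32≡832, 119^64≡203, 119^128≡851, 119^256≡131 (mod 1187).
119^297 = 119^(256+32+8+1) ≡ 440 (mod 1187).
Check: 440² = 193600 ≡ 119 (mod 1187). The two roots are 440 and 747.

440, 747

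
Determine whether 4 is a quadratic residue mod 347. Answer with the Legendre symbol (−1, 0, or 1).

1

Euler's criterion: (4/347) ≡ 4^173 (mod 347).
4^2 ≡ 16 (mod 347)
4^4 ≡ 256 (mod 347)
4^8 ≡ 300 (mod 347)
4^16 ≡ 127 (mod 347)
4^32 ≡ 167 (mod 347)
4^64 ≡ 129 (mod 347)
4^128 ≡ 332 (mod 347)
4^173 = 4^(128+32+8+4+1) ≡ 1 (mod 347).
Result is 1, so (4/347) = 1.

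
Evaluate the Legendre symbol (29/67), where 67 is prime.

1

Euler's criterion: (29/67) ≡ 29^33 (mod 67).
29^2 ≡ 37 (mod 67)
29^4 ≡ 29 (mod 67)
29^8 ≡ 37 (mod 67)
29^16 ≡ 29 (mod 67)
29^32 ≡ 37 (mod 67)
29^33 = 29^(32+1) ≡ 1 (mod 67).
Result is 1, so (29/67) = 1.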